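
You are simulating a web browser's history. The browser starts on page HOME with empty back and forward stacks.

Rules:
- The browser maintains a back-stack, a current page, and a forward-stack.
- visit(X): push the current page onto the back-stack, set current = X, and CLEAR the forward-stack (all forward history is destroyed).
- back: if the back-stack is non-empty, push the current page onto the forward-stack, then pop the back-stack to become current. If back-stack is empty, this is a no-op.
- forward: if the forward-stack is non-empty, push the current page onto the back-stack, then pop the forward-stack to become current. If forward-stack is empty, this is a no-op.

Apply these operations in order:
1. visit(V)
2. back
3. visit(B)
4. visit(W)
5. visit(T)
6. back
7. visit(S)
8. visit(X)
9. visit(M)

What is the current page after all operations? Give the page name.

After 1 (visit(V)): cur=V back=1 fwd=0
After 2 (back): cur=HOME back=0 fwd=1
After 3 (visit(B)): cur=B back=1 fwd=0
After 4 (visit(W)): cur=W back=2 fwd=0
After 5 (visit(T)): cur=T back=3 fwd=0
After 6 (back): cur=W back=2 fwd=1
After 7 (visit(S)): cur=S back=3 fwd=0
After 8 (visit(X)): cur=X back=4 fwd=0
After 9 (visit(M)): cur=M back=5 fwd=0

Answer: M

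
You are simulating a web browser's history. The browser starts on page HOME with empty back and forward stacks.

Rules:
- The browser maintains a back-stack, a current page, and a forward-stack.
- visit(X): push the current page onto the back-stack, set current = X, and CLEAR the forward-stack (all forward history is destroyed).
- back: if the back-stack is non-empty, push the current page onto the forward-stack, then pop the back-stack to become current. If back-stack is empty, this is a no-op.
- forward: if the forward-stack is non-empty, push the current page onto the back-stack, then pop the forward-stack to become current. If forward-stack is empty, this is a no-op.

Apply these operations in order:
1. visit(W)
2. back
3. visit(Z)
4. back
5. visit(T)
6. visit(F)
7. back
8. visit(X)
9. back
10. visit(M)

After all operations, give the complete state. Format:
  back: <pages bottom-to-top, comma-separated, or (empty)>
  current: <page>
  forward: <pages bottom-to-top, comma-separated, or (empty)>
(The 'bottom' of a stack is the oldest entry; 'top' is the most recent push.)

After 1 (visit(W)): cur=W back=1 fwd=0
After 2 (back): cur=HOME back=0 fwd=1
After 3 (visit(Z)): cur=Z back=1 fwd=0
After 4 (back): cur=HOME back=0 fwd=1
After 5 (visit(T)): cur=T back=1 fwd=0
After 6 (visit(F)): cur=F back=2 fwd=0
After 7 (back): cur=T back=1 fwd=1
After 8 (visit(X)): cur=X back=2 fwd=0
After 9 (back): cur=T back=1 fwd=1
After 10 (visit(M)): cur=M back=2 fwd=0

Answer: back: HOME,T
current: M
forward: (empty)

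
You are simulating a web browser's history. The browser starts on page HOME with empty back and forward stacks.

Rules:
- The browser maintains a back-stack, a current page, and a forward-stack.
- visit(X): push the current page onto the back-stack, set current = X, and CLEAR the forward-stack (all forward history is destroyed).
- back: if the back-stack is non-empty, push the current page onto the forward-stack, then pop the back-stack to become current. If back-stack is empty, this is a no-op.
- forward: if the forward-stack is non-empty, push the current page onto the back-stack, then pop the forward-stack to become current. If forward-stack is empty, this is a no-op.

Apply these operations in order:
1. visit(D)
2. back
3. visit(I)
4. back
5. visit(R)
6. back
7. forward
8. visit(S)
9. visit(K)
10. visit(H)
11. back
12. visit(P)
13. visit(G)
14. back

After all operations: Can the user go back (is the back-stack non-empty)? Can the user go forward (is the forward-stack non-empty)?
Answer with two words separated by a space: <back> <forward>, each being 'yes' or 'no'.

Answer: yes yes

Derivation:
After 1 (visit(D)): cur=D back=1 fwd=0
After 2 (back): cur=HOME back=0 fwd=1
After 3 (visit(I)): cur=I back=1 fwd=0
After 4 (back): cur=HOME back=0 fwd=1
After 5 (visit(R)): cur=R back=1 fwd=0
After 6 (back): cur=HOME back=0 fwd=1
After 7 (forward): cur=R back=1 fwd=0
After 8 (visit(S)): cur=S back=2 fwd=0
After 9 (visit(K)): cur=K back=3 fwd=0
After 10 (visit(H)): cur=H back=4 fwd=0
After 11 (back): cur=K back=3 fwd=1
After 12 (visit(P)): cur=P back=4 fwd=0
After 13 (visit(G)): cur=G back=5 fwd=0
After 14 (back): cur=P back=4 fwd=1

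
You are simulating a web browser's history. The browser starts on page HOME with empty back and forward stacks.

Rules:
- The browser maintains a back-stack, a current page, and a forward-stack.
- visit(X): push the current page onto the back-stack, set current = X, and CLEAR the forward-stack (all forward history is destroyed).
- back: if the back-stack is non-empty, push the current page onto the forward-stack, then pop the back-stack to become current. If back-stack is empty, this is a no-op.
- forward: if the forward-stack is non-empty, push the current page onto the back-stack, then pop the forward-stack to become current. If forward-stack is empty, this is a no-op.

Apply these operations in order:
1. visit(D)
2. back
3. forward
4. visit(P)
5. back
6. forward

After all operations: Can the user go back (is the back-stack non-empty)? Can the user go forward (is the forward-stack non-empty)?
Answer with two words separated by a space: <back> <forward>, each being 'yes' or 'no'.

Answer: yes no

Derivation:
After 1 (visit(D)): cur=D back=1 fwd=0
After 2 (back): cur=HOME back=0 fwd=1
After 3 (forward): cur=D back=1 fwd=0
After 4 (visit(P)): cur=P back=2 fwd=0
After 5 (back): cur=D back=1 fwd=1
After 6 (forward): cur=P back=2 fwd=0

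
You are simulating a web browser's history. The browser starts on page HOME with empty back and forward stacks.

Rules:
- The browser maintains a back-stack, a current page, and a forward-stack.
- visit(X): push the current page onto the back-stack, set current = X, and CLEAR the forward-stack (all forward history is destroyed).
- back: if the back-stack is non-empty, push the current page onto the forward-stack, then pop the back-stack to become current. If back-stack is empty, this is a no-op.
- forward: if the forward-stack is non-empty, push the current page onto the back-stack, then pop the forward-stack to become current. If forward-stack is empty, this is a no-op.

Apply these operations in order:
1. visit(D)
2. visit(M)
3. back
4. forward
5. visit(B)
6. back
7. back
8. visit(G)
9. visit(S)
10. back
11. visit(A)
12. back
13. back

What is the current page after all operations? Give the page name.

Answer: D

Derivation:
After 1 (visit(D)): cur=D back=1 fwd=0
After 2 (visit(M)): cur=M back=2 fwd=0
After 3 (back): cur=D back=1 fwd=1
After 4 (forward): cur=M back=2 fwd=0
After 5 (visit(B)): cur=B back=3 fwd=0
After 6 (back): cur=M back=2 fwd=1
After 7 (back): cur=D back=1 fwd=2
After 8 (visit(G)): cur=G back=2 fwd=0
After 9 (visit(S)): cur=S back=3 fwd=0
After 10 (back): cur=G back=2 fwd=1
After 11 (visit(A)): cur=A back=3 fwd=0
After 12 (back): cur=G back=2 fwd=1
After 13 (back): cur=D back=1 fwd=2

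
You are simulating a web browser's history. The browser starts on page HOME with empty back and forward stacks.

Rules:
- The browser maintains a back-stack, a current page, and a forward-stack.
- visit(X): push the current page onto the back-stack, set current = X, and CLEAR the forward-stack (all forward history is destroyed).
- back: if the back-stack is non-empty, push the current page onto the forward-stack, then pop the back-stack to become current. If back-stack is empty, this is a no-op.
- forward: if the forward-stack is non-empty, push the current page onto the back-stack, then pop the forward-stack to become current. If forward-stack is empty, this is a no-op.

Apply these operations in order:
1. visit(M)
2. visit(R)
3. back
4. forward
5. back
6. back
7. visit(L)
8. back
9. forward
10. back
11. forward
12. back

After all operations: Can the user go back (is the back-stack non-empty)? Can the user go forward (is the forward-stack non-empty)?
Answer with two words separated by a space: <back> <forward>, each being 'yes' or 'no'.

After 1 (visit(M)): cur=M back=1 fwd=0
After 2 (visit(R)): cur=R back=2 fwd=0
After 3 (back): cur=M back=1 fwd=1
After 4 (forward): cur=R back=2 fwd=0
After 5 (back): cur=M back=1 fwd=1
After 6 (back): cur=HOME back=0 fwd=2
After 7 (visit(L)): cur=L back=1 fwd=0
After 8 (back): cur=HOME back=0 fwd=1
After 9 (forward): cur=L back=1 fwd=0
After 10 (back): cur=HOME back=0 fwd=1
After 11 (forward): cur=L back=1 fwd=0
After 12 (back): cur=HOME back=0 fwd=1

Answer: no yes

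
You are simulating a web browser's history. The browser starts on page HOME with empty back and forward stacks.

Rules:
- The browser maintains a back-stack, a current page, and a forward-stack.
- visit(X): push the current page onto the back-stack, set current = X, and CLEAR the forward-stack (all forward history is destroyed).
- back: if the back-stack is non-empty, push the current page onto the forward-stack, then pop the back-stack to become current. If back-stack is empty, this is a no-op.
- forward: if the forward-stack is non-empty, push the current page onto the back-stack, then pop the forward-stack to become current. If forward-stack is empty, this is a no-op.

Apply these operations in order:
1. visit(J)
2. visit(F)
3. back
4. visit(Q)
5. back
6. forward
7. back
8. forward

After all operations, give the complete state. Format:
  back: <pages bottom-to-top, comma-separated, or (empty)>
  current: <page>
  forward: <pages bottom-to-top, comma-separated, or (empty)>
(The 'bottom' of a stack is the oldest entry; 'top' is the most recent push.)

Answer: back: HOME,J
current: Q
forward: (empty)

Derivation:
After 1 (visit(J)): cur=J back=1 fwd=0
After 2 (visit(F)): cur=F back=2 fwd=0
After 3 (back): cur=J back=1 fwd=1
After 4 (visit(Q)): cur=Q back=2 fwd=0
After 5 (back): cur=J back=1 fwd=1
After 6 (forward): cur=Q back=2 fwd=0
After 7 (back): cur=J back=1 fwd=1
After 8 (forward): cur=Q back=2 fwd=0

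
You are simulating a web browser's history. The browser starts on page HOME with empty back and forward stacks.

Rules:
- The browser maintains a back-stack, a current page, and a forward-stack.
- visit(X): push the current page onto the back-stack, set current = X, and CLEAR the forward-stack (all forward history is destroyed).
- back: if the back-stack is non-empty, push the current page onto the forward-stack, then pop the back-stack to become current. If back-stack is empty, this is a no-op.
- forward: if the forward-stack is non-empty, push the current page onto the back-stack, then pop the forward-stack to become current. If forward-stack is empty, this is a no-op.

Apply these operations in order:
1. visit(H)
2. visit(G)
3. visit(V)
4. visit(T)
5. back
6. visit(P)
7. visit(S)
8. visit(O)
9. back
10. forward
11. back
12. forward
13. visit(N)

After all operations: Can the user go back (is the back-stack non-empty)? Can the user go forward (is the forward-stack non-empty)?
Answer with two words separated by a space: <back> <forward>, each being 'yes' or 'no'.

After 1 (visit(H)): cur=H back=1 fwd=0
After 2 (visit(G)): cur=G back=2 fwd=0
After 3 (visit(V)): cur=V back=3 fwd=0
After 4 (visit(T)): cur=T back=4 fwd=0
After 5 (back): cur=V back=3 fwd=1
After 6 (visit(P)): cur=P back=4 fwd=0
After 7 (visit(S)): cur=S back=5 fwd=0
After 8 (visit(O)): cur=O back=6 fwd=0
After 9 (back): cur=S back=5 fwd=1
After 10 (forward): cur=O back=6 fwd=0
After 11 (back): cur=S back=5 fwd=1
After 12 (forward): cur=O back=6 fwd=0
After 13 (visit(N)): cur=N back=7 fwd=0

Answer: yes no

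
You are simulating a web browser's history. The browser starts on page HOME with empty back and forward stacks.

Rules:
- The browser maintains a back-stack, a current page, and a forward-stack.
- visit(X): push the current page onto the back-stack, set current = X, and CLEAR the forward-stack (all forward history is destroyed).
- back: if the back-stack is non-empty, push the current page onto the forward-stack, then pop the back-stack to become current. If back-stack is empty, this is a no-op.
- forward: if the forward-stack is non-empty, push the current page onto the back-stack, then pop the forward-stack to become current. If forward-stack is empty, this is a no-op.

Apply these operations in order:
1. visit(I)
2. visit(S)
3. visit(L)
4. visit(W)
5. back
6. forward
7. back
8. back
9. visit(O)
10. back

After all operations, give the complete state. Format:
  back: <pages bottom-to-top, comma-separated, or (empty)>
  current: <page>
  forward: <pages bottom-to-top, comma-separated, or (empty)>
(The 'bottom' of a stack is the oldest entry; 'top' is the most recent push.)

After 1 (visit(I)): cur=I back=1 fwd=0
After 2 (visit(S)): cur=S back=2 fwd=0
After 3 (visit(L)): cur=L back=3 fwd=0
After 4 (visit(W)): cur=W back=4 fwd=0
After 5 (back): cur=L back=3 fwd=1
After 6 (forward): cur=W back=4 fwd=0
After 7 (back): cur=L back=3 fwd=1
After 8 (back): cur=S back=2 fwd=2
After 9 (visit(O)): cur=O back=3 fwd=0
After 10 (back): cur=S back=2 fwd=1

Answer: back: HOME,I
current: S
forward: O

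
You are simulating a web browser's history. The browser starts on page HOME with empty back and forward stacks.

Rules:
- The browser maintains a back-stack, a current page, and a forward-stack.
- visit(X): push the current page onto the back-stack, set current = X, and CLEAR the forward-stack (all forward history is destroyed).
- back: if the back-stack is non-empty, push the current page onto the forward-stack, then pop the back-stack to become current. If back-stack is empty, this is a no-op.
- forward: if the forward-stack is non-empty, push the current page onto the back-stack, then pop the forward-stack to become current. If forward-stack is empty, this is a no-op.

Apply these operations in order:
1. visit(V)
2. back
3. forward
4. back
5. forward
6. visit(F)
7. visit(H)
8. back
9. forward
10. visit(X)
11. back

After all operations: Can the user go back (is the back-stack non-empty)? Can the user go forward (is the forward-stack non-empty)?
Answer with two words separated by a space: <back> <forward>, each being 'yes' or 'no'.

After 1 (visit(V)): cur=V back=1 fwd=0
After 2 (back): cur=HOME back=0 fwd=1
After 3 (forward): cur=V back=1 fwd=0
After 4 (back): cur=HOME back=0 fwd=1
After 5 (forward): cur=V back=1 fwd=0
After 6 (visit(F)): cur=F back=2 fwd=0
After 7 (visit(H)): cur=H back=3 fwd=0
After 8 (back): cur=F back=2 fwd=1
After 9 (forward): cur=H back=3 fwd=0
After 10 (visit(X)): cur=X back=4 fwd=0
After 11 (back): cur=H back=3 fwd=1

Answer: yes yes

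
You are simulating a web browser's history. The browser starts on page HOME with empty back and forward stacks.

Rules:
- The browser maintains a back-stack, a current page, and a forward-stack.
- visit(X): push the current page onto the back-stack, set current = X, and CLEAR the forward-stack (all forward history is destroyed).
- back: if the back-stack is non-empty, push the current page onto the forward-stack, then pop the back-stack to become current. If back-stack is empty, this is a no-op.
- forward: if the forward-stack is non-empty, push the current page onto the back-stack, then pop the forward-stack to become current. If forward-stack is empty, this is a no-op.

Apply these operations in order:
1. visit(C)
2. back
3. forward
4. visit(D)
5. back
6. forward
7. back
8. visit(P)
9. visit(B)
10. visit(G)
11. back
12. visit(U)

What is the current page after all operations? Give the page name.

After 1 (visit(C)): cur=C back=1 fwd=0
After 2 (back): cur=HOME back=0 fwd=1
After 3 (forward): cur=C back=1 fwd=0
After 4 (visit(D)): cur=D back=2 fwd=0
After 5 (back): cur=C back=1 fwd=1
After 6 (forward): cur=D back=2 fwd=0
After 7 (back): cur=C back=1 fwd=1
After 8 (visit(P)): cur=P back=2 fwd=0
After 9 (visit(B)): cur=B back=3 fwd=0
After 10 (visit(G)): cur=G back=4 fwd=0
After 11 (back): cur=B back=3 fwd=1
After 12 (visit(U)): cur=U back=4 fwd=0

Answer: U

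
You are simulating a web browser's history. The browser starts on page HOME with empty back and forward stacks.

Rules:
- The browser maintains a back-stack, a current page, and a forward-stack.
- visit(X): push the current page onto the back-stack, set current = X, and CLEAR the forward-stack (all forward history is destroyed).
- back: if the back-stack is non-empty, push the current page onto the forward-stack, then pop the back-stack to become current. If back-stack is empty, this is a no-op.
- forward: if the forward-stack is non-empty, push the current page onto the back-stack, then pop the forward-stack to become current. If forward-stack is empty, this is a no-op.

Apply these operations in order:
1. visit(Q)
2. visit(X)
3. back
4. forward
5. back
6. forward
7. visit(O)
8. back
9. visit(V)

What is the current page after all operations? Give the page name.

Answer: V

Derivation:
After 1 (visit(Q)): cur=Q back=1 fwd=0
After 2 (visit(X)): cur=X back=2 fwd=0
After 3 (back): cur=Q back=1 fwd=1
After 4 (forward): cur=X back=2 fwd=0
After 5 (back): cur=Q back=1 fwd=1
After 6 (forward): cur=X back=2 fwd=0
After 7 (visit(O)): cur=O back=3 fwd=0
After 8 (back): cur=X back=2 fwd=1
After 9 (visit(V)): cur=V back=3 fwd=0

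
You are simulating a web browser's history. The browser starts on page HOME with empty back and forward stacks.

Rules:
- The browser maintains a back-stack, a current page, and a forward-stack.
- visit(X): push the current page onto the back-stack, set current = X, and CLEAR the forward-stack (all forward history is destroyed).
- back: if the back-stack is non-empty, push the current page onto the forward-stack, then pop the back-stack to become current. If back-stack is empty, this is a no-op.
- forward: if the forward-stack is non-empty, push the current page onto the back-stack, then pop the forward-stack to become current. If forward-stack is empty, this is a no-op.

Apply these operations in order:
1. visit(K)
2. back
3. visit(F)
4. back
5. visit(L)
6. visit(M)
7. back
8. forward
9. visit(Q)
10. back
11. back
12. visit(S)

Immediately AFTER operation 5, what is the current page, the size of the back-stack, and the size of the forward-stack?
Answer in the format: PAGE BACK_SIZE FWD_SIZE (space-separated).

After 1 (visit(K)): cur=K back=1 fwd=0
After 2 (back): cur=HOME back=0 fwd=1
After 3 (visit(F)): cur=F back=1 fwd=0
After 4 (back): cur=HOME back=0 fwd=1
After 5 (visit(L)): cur=L back=1 fwd=0

L 1 0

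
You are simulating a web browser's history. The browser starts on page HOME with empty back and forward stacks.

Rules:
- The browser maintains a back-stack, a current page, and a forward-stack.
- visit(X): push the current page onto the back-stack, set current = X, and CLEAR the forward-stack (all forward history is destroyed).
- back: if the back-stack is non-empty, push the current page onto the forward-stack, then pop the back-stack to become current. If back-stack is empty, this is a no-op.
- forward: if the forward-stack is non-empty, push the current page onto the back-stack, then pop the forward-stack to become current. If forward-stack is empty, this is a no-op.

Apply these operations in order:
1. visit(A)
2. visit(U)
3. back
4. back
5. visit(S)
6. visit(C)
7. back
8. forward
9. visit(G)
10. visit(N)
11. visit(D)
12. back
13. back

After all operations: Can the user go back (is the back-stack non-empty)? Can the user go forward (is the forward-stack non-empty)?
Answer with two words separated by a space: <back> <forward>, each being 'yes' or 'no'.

Answer: yes yes

Derivation:
After 1 (visit(A)): cur=A back=1 fwd=0
After 2 (visit(U)): cur=U back=2 fwd=0
After 3 (back): cur=A back=1 fwd=1
After 4 (back): cur=HOME back=0 fwd=2
After 5 (visit(S)): cur=S back=1 fwd=0
After 6 (visit(C)): cur=C back=2 fwd=0
After 7 (back): cur=S back=1 fwd=1
After 8 (forward): cur=C back=2 fwd=0
After 9 (visit(G)): cur=G back=3 fwd=0
After 10 (visit(N)): cur=N back=4 fwd=0
After 11 (visit(D)): cur=D back=5 fwd=0
After 12 (back): cur=N back=4 fwd=1
After 13 (back): cur=G back=3 fwd=2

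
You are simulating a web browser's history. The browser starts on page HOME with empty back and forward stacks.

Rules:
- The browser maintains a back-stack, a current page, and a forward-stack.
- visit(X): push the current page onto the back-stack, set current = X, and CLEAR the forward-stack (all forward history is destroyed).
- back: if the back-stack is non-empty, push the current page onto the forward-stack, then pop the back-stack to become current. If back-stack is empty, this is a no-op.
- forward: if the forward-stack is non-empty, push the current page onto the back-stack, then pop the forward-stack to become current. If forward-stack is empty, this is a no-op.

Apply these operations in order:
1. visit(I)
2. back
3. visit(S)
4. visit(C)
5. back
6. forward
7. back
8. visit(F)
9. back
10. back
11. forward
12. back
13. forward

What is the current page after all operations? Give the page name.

Answer: S

Derivation:
After 1 (visit(I)): cur=I back=1 fwd=0
After 2 (back): cur=HOME back=0 fwd=1
After 3 (visit(S)): cur=S back=1 fwd=0
After 4 (visit(C)): cur=C back=2 fwd=0
After 5 (back): cur=S back=1 fwd=1
After 6 (forward): cur=C back=2 fwd=0
After 7 (back): cur=S back=1 fwd=1
After 8 (visit(F)): cur=F back=2 fwd=0
After 9 (back): cur=S back=1 fwd=1
After 10 (back): cur=HOME back=0 fwd=2
After 11 (forward): cur=S back=1 fwd=1
After 12 (back): cur=HOME back=0 fwd=2
After 13 (forward): cur=S back=1 fwd=1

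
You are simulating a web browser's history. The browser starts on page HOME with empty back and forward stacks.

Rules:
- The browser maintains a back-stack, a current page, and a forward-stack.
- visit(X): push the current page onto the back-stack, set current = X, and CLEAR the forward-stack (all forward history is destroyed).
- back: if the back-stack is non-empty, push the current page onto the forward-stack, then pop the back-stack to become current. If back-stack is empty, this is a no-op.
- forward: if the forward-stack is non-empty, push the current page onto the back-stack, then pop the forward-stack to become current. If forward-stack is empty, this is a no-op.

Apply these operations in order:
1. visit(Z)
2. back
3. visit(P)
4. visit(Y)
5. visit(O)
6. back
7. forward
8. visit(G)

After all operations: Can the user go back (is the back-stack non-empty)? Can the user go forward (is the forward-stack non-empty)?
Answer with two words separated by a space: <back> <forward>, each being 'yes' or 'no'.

After 1 (visit(Z)): cur=Z back=1 fwd=0
After 2 (back): cur=HOME back=0 fwd=1
After 3 (visit(P)): cur=P back=1 fwd=0
After 4 (visit(Y)): cur=Y back=2 fwd=0
After 5 (visit(O)): cur=O back=3 fwd=0
After 6 (back): cur=Y back=2 fwd=1
After 7 (forward): cur=O back=3 fwd=0
After 8 (visit(G)): cur=G back=4 fwd=0

Answer: yes no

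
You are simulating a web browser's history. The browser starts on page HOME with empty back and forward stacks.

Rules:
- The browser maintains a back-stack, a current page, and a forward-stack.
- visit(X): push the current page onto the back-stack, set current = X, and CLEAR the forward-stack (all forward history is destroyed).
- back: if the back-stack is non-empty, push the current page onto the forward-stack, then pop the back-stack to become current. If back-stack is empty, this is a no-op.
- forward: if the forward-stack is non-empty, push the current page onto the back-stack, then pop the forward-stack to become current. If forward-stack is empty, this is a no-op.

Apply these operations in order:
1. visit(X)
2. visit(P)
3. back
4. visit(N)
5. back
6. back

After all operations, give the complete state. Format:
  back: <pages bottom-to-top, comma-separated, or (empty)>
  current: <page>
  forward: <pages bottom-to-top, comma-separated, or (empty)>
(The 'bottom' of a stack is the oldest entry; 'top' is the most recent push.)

After 1 (visit(X)): cur=X back=1 fwd=0
After 2 (visit(P)): cur=P back=2 fwd=0
After 3 (back): cur=X back=1 fwd=1
After 4 (visit(N)): cur=N back=2 fwd=0
After 5 (back): cur=X back=1 fwd=1
After 6 (back): cur=HOME back=0 fwd=2

Answer: back: (empty)
current: HOME
forward: N,X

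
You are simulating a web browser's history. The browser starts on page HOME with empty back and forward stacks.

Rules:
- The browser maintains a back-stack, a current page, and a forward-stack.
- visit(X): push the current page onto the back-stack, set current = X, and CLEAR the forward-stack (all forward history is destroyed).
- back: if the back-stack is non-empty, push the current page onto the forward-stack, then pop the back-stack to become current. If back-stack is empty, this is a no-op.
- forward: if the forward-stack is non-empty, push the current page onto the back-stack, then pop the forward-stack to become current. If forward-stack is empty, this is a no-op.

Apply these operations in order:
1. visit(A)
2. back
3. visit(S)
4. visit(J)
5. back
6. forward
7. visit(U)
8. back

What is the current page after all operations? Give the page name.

Answer: J

Derivation:
After 1 (visit(A)): cur=A back=1 fwd=0
After 2 (back): cur=HOME back=0 fwd=1
After 3 (visit(S)): cur=S back=1 fwd=0
After 4 (visit(J)): cur=J back=2 fwd=0
After 5 (back): cur=S back=1 fwd=1
After 6 (forward): cur=J back=2 fwd=0
After 7 (visit(U)): cur=U back=3 fwd=0
After 8 (back): cur=J back=2 fwd=1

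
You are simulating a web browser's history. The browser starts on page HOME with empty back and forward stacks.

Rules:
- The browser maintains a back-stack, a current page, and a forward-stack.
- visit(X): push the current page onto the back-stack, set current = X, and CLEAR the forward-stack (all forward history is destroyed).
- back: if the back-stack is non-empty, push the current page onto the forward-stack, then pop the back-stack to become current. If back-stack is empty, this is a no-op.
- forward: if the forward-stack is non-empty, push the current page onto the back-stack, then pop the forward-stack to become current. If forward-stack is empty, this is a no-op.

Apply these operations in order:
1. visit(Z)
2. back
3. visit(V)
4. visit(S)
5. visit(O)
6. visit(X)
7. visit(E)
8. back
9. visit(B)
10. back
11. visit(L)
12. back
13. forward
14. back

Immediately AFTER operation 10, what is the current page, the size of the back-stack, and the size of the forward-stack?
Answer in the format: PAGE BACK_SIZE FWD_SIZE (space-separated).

After 1 (visit(Z)): cur=Z back=1 fwd=0
After 2 (back): cur=HOME back=0 fwd=1
After 3 (visit(V)): cur=V back=1 fwd=0
After 4 (visit(S)): cur=S back=2 fwd=0
After 5 (visit(O)): cur=O back=3 fwd=0
After 6 (visit(X)): cur=X back=4 fwd=0
After 7 (visit(E)): cur=E back=5 fwd=0
After 8 (back): cur=X back=4 fwd=1
After 9 (visit(B)): cur=B back=5 fwd=0
After 10 (back): cur=X back=4 fwd=1

X 4 1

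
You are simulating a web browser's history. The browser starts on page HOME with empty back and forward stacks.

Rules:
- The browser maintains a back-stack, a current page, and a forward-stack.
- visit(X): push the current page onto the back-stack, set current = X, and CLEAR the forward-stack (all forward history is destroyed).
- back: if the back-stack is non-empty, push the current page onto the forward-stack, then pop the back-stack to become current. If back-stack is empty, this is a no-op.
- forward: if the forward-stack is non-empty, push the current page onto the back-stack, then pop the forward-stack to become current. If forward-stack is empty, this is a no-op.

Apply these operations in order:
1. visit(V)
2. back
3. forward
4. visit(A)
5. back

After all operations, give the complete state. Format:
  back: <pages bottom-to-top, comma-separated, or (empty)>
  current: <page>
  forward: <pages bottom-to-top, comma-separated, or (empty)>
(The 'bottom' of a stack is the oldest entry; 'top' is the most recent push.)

Answer: back: HOME
current: V
forward: A

Derivation:
After 1 (visit(V)): cur=V back=1 fwd=0
After 2 (back): cur=HOME back=0 fwd=1
After 3 (forward): cur=V back=1 fwd=0
After 4 (visit(A)): cur=A back=2 fwd=0
After 5 (back): cur=V back=1 fwd=1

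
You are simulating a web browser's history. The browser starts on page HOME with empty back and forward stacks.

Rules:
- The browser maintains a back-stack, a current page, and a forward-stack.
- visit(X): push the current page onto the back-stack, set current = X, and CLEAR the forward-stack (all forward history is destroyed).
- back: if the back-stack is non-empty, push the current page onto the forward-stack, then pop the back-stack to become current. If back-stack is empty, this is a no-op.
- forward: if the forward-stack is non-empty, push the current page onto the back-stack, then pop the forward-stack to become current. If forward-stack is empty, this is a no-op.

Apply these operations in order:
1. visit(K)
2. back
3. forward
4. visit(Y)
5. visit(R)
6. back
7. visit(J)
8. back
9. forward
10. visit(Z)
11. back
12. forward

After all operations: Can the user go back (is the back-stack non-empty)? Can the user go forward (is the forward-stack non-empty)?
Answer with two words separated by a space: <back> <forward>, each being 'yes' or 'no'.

Answer: yes no

Derivation:
After 1 (visit(K)): cur=K back=1 fwd=0
After 2 (back): cur=HOME back=0 fwd=1
After 3 (forward): cur=K back=1 fwd=0
After 4 (visit(Y)): cur=Y back=2 fwd=0
After 5 (visit(R)): cur=R back=3 fwd=0
After 6 (back): cur=Y back=2 fwd=1
After 7 (visit(J)): cur=J back=3 fwd=0
After 8 (back): cur=Y back=2 fwd=1
After 9 (forward): cur=J back=3 fwd=0
After 10 (visit(Z)): cur=Z back=4 fwd=0
After 11 (back): cur=J back=3 fwd=1
After 12 (forward): cur=Z back=4 fwd=0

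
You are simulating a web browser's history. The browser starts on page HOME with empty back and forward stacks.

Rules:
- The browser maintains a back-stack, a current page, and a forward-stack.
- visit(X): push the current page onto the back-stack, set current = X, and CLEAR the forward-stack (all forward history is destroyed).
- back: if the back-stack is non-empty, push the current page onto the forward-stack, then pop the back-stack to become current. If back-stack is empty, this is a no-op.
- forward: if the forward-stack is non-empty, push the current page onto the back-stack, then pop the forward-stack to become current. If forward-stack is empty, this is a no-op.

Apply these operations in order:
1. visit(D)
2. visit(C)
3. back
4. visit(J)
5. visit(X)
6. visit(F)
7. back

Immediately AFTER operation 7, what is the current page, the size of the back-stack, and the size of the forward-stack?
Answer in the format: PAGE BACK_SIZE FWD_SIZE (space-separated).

After 1 (visit(D)): cur=D back=1 fwd=0
After 2 (visit(C)): cur=C back=2 fwd=0
After 3 (back): cur=D back=1 fwd=1
After 4 (visit(J)): cur=J back=2 fwd=0
After 5 (visit(X)): cur=X back=3 fwd=0
After 6 (visit(F)): cur=F back=4 fwd=0
After 7 (back): cur=X back=3 fwd=1

X 3 1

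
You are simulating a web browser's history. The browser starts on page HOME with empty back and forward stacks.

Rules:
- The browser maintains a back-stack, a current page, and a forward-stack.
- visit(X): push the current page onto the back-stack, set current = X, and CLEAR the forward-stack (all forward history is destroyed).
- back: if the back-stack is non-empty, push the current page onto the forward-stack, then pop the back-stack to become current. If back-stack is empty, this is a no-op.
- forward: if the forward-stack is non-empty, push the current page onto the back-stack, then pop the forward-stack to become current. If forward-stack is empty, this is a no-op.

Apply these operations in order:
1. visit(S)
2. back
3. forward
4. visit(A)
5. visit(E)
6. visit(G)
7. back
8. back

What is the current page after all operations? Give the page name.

After 1 (visit(S)): cur=S back=1 fwd=0
After 2 (back): cur=HOME back=0 fwd=1
After 3 (forward): cur=S back=1 fwd=0
After 4 (visit(A)): cur=A back=2 fwd=0
After 5 (visit(E)): cur=E back=3 fwd=0
After 6 (visit(G)): cur=G back=4 fwd=0
After 7 (back): cur=E back=3 fwd=1
After 8 (back): cur=A back=2 fwd=2

Answer: A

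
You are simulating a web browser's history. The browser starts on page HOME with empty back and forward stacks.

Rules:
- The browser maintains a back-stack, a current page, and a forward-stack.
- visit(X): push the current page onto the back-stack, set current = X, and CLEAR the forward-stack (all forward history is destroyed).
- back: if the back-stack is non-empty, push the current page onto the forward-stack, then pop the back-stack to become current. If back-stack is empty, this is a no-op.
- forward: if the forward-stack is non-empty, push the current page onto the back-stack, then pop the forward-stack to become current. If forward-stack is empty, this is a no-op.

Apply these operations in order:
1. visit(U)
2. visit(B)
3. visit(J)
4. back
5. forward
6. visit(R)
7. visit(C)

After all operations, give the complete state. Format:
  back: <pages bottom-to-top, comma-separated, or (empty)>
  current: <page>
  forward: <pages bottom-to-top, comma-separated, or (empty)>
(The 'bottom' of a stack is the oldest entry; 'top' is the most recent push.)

Answer: back: HOME,U,B,J,R
current: C
forward: (empty)

Derivation:
After 1 (visit(U)): cur=U back=1 fwd=0
After 2 (visit(B)): cur=B back=2 fwd=0
After 3 (visit(J)): cur=J back=3 fwd=0
After 4 (back): cur=B back=2 fwd=1
After 5 (forward): cur=J back=3 fwd=0
After 6 (visit(R)): cur=R back=4 fwd=0
After 7 (visit(C)): cur=C back=5 fwd=0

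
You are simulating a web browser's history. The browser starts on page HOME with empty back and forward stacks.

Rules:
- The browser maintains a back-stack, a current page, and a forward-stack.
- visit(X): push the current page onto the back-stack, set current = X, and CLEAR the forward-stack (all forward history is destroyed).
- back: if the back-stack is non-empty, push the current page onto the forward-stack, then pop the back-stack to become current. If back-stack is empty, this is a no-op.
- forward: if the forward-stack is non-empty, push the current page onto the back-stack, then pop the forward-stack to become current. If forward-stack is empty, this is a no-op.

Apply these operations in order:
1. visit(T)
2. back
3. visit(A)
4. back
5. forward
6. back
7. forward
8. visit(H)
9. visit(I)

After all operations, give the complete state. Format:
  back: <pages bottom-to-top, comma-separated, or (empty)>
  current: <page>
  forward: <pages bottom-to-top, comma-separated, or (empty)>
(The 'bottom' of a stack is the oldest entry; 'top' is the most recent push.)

Answer: back: HOME,A,H
current: I
forward: (empty)

Derivation:
After 1 (visit(T)): cur=T back=1 fwd=0
After 2 (back): cur=HOME back=0 fwd=1
After 3 (visit(A)): cur=A back=1 fwd=0
After 4 (back): cur=HOME back=0 fwd=1
After 5 (forward): cur=A back=1 fwd=0
After 6 (back): cur=HOME back=0 fwd=1
After 7 (forward): cur=A back=1 fwd=0
After 8 (visit(H)): cur=H back=2 fwd=0
After 9 (visit(I)): cur=I back=3 fwd=0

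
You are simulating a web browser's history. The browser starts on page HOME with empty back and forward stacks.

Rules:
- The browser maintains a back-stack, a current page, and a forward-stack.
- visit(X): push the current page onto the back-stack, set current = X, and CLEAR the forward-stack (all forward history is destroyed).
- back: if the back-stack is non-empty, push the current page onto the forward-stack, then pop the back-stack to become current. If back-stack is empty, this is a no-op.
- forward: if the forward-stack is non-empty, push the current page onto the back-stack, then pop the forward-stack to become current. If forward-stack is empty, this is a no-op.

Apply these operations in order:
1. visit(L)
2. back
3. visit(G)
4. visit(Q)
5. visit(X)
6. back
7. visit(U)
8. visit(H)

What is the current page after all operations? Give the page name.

After 1 (visit(L)): cur=L back=1 fwd=0
After 2 (back): cur=HOME back=0 fwd=1
After 3 (visit(G)): cur=G back=1 fwd=0
After 4 (visit(Q)): cur=Q back=2 fwd=0
After 5 (visit(X)): cur=X back=3 fwd=0
After 6 (back): cur=Q back=2 fwd=1
After 7 (visit(U)): cur=U back=3 fwd=0
After 8 (visit(H)): cur=H back=4 fwd=0

Answer: H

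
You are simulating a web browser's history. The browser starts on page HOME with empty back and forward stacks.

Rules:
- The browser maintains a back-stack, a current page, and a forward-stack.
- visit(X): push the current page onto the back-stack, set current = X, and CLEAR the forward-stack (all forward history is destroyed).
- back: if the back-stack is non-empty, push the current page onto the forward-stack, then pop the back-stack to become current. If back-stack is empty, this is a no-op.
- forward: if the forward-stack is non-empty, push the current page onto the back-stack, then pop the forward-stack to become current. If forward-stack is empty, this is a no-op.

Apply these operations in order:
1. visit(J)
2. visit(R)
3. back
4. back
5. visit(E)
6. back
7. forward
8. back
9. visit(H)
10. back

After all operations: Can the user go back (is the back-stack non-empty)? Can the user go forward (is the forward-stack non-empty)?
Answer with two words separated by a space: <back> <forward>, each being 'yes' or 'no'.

Answer: no yes

Derivation:
After 1 (visit(J)): cur=J back=1 fwd=0
After 2 (visit(R)): cur=R back=2 fwd=0
After 3 (back): cur=J back=1 fwd=1
After 4 (back): cur=HOME back=0 fwd=2
After 5 (visit(E)): cur=E back=1 fwd=0
After 6 (back): cur=HOME back=0 fwd=1
After 7 (forward): cur=E back=1 fwd=0
After 8 (back): cur=HOME back=0 fwd=1
After 9 (visit(H)): cur=H back=1 fwd=0
After 10 (back): cur=HOME back=0 fwd=1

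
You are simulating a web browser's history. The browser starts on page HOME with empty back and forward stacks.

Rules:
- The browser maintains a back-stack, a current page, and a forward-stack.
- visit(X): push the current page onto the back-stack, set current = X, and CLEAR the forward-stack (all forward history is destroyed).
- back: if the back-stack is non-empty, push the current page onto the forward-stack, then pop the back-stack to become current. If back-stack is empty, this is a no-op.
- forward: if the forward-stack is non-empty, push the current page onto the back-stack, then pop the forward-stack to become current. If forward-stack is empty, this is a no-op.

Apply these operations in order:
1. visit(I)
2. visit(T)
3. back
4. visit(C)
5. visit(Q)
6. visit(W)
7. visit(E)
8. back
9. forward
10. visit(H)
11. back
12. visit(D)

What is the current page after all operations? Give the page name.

Answer: D

Derivation:
After 1 (visit(I)): cur=I back=1 fwd=0
After 2 (visit(T)): cur=T back=2 fwd=0
After 3 (back): cur=I back=1 fwd=1
After 4 (visit(C)): cur=C back=2 fwd=0
After 5 (visit(Q)): cur=Q back=3 fwd=0
After 6 (visit(W)): cur=W back=4 fwd=0
After 7 (visit(E)): cur=E back=5 fwd=0
After 8 (back): cur=W back=4 fwd=1
After 9 (forward): cur=E back=5 fwd=0
After 10 (visit(H)): cur=H back=6 fwd=0
After 11 (back): cur=E back=5 fwd=1
After 12 (visit(D)): cur=D back=6 fwd=0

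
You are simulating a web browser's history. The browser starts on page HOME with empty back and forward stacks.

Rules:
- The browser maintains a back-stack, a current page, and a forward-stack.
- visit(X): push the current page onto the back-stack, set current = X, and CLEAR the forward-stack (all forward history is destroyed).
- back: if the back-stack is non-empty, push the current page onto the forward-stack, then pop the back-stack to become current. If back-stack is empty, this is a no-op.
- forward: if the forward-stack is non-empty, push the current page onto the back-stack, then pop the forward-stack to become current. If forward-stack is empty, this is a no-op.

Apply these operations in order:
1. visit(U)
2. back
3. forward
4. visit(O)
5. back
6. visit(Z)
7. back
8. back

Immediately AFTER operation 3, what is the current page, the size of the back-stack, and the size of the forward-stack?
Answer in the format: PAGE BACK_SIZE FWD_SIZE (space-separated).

After 1 (visit(U)): cur=U back=1 fwd=0
After 2 (back): cur=HOME back=0 fwd=1
After 3 (forward): cur=U back=1 fwd=0

U 1 0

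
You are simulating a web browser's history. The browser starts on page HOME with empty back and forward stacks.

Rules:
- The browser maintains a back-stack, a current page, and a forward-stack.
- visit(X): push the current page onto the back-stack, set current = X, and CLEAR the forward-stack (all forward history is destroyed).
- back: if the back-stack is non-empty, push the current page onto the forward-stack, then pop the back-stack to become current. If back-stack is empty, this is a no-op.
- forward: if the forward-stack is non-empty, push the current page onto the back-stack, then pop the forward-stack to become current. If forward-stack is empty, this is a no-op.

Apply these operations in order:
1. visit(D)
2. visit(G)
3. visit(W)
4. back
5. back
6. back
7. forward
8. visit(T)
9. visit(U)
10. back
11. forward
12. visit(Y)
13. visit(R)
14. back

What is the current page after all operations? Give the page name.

Answer: Y

Derivation:
After 1 (visit(D)): cur=D back=1 fwd=0
After 2 (visit(G)): cur=G back=2 fwd=0
After 3 (visit(W)): cur=W back=3 fwd=0
After 4 (back): cur=G back=2 fwd=1
After 5 (back): cur=D back=1 fwd=2
After 6 (back): cur=HOME back=0 fwd=3
After 7 (forward): cur=D back=1 fwd=2
After 8 (visit(T)): cur=T back=2 fwd=0
After 9 (visit(U)): cur=U back=3 fwd=0
After 10 (back): cur=T back=2 fwd=1
After 11 (forward): cur=U back=3 fwd=0
After 12 (visit(Y)): cur=Y back=4 fwd=0
After 13 (visit(R)): cur=R back=5 fwd=0
After 14 (back): cur=Y back=4 fwd=1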